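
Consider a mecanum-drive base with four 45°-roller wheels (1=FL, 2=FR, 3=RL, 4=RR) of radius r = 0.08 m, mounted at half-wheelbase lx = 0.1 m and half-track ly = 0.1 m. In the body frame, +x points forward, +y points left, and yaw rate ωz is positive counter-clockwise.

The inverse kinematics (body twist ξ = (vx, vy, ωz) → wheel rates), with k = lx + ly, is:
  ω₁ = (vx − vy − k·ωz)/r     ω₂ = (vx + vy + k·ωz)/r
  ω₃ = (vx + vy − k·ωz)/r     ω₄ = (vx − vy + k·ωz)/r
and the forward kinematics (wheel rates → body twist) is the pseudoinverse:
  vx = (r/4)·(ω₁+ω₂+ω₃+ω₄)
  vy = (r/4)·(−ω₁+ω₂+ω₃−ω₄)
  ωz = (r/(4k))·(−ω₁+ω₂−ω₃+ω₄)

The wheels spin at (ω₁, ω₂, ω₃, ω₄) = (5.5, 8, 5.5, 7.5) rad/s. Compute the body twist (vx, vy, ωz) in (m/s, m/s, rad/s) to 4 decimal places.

k = lx + ly = 0.1 + 0.1 = 0.2000
ω₁+ω₂+ω₃+ω₄ = 26.5000  →  vx = (0.08/4)·26.5000 = 0.5300
−ω₁+ω₂+ω₃−ω₄ = 0.5000  →  vy = (0.08/4)·0.5000 = 0.0100
−ω₁+ω₂−ω₃+ω₄ = 4.5000  →  ωz = (0.08/0.8000)·4.5000 = 0.4500

(0.5300, 0.0100, 0.4500)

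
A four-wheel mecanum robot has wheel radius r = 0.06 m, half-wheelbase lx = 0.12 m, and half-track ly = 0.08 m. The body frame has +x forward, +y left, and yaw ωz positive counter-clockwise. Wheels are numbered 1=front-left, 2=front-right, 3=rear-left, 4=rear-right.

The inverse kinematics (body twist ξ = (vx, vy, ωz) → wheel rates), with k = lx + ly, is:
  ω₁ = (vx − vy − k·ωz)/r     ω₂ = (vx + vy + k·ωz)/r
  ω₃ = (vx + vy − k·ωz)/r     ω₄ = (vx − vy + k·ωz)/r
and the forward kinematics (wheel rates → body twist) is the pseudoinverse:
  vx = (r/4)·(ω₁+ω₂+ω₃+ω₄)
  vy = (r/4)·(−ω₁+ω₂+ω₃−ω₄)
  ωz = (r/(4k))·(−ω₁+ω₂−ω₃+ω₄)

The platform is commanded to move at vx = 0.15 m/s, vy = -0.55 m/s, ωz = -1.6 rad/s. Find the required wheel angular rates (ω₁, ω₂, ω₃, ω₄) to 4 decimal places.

(17.0000, -12.0000, -1.3333, 6.3333)

k = lx + ly = 0.12 + 0.08 = 0.2000;  k·ωz = 0.2000·-1.6 = -0.3200
ω₁ (FL) = (vx − vy − k·ωz)/r = 1.0200/0.06 = 17.0000
ω₂ (FR) = (vx + vy + k·ωz)/r = -0.7200/0.06 = -12.0000
ω₃ (RL) = (vx + vy − k·ωz)/r = -0.0800/0.06 = -1.3333
ω₄ (RR) = (vx − vy + k·ωz)/r = 0.3800/0.06 = 6.3333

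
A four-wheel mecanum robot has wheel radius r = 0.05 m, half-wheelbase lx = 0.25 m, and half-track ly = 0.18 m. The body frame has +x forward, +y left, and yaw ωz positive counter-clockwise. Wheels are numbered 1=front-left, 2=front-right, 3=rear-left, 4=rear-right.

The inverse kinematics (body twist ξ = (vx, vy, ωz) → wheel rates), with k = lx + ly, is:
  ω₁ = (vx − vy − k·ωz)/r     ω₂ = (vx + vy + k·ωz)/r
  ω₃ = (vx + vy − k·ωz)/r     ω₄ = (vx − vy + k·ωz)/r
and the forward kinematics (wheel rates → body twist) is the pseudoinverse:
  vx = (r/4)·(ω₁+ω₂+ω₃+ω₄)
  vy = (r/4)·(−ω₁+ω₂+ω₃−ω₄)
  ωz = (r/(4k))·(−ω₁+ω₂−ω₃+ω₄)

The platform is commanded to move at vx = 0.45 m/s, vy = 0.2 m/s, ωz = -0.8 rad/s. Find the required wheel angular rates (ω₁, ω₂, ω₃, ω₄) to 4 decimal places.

(11.8800, 6.1200, 19.8800, -1.8800)

k = lx + ly = 0.25 + 0.18 = 0.4300;  k·ωz = 0.4300·-0.8 = -0.3440
ω₁ (FL) = (vx − vy − k·ωz)/r = 0.5940/0.05 = 11.8800
ω₂ (FR) = (vx + vy + k·ωz)/r = 0.3060/0.05 = 6.1200
ω₃ (RL) = (vx + vy − k·ωz)/r = 0.9940/0.05 = 19.8800
ω₄ (RR) = (vx − vy + k·ωz)/r = -0.0940/0.05 = -1.8800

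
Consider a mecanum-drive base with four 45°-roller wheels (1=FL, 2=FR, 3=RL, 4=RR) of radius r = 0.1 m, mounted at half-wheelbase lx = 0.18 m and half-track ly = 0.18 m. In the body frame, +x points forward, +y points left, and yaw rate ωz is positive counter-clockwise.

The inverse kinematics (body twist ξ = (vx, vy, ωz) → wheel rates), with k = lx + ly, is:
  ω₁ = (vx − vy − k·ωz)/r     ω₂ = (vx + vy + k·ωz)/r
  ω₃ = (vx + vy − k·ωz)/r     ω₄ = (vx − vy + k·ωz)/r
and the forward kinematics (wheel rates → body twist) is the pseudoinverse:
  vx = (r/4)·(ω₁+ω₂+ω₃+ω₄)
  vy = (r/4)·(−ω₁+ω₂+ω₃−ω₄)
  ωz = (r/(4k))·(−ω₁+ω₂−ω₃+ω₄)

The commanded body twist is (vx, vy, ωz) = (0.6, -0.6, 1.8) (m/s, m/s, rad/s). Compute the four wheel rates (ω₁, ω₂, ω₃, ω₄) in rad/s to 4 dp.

(5.5200, 6.4800, -6.4800, 18.4800)

k = lx + ly = 0.18 + 0.18 = 0.3600;  k·ωz = 0.3600·1.8 = 0.6480
ω₁ (FL) = (vx − vy − k·ωz)/r = 0.5520/0.1 = 5.5200
ω₂ (FR) = (vx + vy + k·ωz)/r = 0.6480/0.1 = 6.4800
ω₃ (RL) = (vx + vy − k·ωz)/r = -0.6480/0.1 = -6.4800
ω₄ (RR) = (vx − vy + k·ωz)/r = 1.8480/0.1 = 18.4800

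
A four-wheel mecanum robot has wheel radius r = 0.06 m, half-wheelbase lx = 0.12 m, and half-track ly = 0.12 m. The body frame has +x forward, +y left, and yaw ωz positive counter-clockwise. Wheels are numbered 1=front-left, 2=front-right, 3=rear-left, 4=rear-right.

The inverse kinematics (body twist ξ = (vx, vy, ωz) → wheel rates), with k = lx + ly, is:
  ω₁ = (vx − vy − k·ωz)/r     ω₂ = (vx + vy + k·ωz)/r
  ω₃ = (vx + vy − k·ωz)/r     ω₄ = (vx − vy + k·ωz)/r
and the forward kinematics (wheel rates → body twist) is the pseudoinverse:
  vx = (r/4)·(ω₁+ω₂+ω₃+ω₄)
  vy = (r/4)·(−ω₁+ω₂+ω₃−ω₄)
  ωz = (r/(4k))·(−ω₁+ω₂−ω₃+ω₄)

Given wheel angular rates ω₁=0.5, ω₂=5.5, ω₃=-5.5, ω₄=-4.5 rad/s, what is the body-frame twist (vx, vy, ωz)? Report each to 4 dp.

k = lx + ly = 0.12 + 0.12 = 0.2400
ω₁+ω₂+ω₃+ω₄ = -4.0000  →  vx = (0.06/4)·-4.0000 = -0.0600
−ω₁+ω₂+ω₃−ω₄ = 4.0000  →  vy = (0.06/4)·4.0000 = 0.0600
−ω₁+ω₂−ω₃+ω₄ = 6.0000  →  ωz = (0.06/0.9600)·6.0000 = 0.3750

(-0.0600, 0.0600, 0.3750)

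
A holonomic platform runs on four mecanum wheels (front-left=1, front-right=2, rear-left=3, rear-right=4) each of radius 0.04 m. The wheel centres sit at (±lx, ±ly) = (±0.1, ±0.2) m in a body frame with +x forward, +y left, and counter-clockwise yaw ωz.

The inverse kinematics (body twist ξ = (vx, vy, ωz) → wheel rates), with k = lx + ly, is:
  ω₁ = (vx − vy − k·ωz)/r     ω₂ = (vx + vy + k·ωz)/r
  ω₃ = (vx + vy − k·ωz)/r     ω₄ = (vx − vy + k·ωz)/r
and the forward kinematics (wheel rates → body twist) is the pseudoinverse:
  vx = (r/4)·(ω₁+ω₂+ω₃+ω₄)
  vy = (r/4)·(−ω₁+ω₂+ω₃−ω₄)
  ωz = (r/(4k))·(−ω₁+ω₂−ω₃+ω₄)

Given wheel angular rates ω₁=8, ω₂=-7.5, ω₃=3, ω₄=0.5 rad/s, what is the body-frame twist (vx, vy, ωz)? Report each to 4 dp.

(0.0400, -0.1300, -0.6000)

k = lx + ly = 0.1 + 0.2 = 0.3000
ω₁+ω₂+ω₃+ω₄ = 4.0000  →  vx = (0.04/4)·4.0000 = 0.0400
−ω₁+ω₂+ω₃−ω₄ = -13.0000  →  vy = (0.04/4)·-13.0000 = -0.1300
−ω₁+ω₂−ω₃+ω₄ = -18.0000  →  ωz = (0.04/1.2000)·-18.0000 = -0.6000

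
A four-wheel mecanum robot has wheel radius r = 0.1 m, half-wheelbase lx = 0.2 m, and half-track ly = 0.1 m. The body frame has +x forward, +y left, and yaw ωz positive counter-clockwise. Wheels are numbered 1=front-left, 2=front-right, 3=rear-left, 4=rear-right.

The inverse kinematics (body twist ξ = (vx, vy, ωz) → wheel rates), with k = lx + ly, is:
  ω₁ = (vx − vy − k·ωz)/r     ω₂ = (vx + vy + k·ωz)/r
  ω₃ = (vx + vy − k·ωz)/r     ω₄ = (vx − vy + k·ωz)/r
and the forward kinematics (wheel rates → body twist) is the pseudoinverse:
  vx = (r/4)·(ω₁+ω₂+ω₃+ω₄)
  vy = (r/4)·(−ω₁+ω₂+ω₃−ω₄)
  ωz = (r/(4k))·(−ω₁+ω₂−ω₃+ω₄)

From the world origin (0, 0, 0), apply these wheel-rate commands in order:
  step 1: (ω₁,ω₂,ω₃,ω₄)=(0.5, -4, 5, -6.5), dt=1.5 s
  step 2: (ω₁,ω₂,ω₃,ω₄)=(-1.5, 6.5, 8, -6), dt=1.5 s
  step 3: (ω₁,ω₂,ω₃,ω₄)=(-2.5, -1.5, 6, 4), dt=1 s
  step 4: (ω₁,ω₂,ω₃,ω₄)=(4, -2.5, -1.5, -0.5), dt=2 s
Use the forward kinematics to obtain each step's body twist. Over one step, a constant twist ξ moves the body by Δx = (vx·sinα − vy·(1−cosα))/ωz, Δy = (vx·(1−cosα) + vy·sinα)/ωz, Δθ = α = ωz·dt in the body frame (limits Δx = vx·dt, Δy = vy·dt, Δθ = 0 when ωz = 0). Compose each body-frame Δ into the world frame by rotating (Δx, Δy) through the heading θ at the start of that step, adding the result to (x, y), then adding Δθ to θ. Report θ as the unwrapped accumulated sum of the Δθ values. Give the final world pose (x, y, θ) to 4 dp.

step 1: ξ=(vx,vy,ωz)=(-0.1250, 0.1750, -1.3333), dt=1.5 → body Δ=(0.1006, 0.2521, -2.0000) → world pose (0.1006, 0.2521, -2.0000)
step 2: ξ=(vx,vy,ωz)=(0.1750, 0.5500, -0.5000), dt=1.5 → body Δ=(0.5337, 0.6559, -0.7500) → world pose (0.4749, -0.5061, -2.7500)
step 3: ξ=(vx,vy,ωz)=(0.1500, 0.0750, -0.0833), dt=1.0 → body Δ=(0.1529, 0.0687, -0.0833) → world pose (0.3598, -0.6280, -2.8333)
step 4: ξ=(vx,vy,ωz)=(-0.0125, -0.1875, -0.4583), dt=2.0 → body Δ=(-0.1818, -0.3140, -0.9167) → world pose (0.4377, -0.2737, -3.7500)

(0.4377, -0.2737, -3.7500)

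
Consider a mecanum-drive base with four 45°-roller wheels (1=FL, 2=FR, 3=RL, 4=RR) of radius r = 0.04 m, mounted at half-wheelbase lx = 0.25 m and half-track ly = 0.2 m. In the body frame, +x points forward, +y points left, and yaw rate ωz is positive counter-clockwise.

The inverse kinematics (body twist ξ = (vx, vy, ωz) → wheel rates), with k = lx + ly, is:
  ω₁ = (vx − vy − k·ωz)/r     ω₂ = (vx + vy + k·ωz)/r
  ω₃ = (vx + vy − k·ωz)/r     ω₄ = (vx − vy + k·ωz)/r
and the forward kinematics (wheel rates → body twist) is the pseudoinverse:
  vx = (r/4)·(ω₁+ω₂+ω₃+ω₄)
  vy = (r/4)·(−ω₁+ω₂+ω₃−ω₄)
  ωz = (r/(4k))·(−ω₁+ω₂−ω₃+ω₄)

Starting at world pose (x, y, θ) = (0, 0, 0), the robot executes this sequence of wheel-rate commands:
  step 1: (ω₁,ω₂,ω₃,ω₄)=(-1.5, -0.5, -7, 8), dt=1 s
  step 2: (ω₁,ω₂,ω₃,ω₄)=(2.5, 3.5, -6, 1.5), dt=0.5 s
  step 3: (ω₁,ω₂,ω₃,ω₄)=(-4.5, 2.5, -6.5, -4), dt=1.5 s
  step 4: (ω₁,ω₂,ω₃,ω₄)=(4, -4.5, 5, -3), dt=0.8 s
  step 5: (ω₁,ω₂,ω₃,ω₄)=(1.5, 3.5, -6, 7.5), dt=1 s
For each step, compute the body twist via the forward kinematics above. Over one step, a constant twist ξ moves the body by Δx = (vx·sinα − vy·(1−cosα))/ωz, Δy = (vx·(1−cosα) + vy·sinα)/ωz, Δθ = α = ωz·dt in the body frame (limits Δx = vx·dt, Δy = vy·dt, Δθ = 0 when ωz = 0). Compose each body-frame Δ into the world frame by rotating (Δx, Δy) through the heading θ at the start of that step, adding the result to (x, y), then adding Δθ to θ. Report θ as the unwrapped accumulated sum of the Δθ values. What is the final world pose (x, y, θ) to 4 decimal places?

step 1: ξ=(vx,vy,ωz)=(-0.0100, -0.1400, 0.3556), dt=1.0 → body Δ=(0.0148, -0.1388, 0.3556) → world pose (0.0148, -0.1388, 0.3556)
step 2: ξ=(vx,vy,ωz)=(0.0150, -0.0650, 0.1889), dt=0.5 → body Δ=(0.0090, -0.0321, 0.0944) → world pose (0.0345, -0.1658, 0.4500)
step 3: ξ=(vx,vy,ωz)=(-0.1250, 0.0450, 0.2111), dt=1.5 → body Δ=(-0.1950, 0.0369, 0.3167) → world pose (-0.1572, -0.2173, 0.7667)
step 4: ξ=(vx,vy,ωz)=(0.0150, -0.0050, -0.3667), dt=0.8 → body Δ=(0.0112, -0.0057, -0.2933) → world pose (-0.1451, -0.2136, 0.4733)
step 5: ξ=(vx,vy,ωz)=(0.0650, -0.1150, 0.3444), dt=1.0 → body Δ=(0.0833, -0.1017, 0.3444) → world pose (-0.0246, -0.2661, 0.8178)

(-0.0246, -0.2661, 0.8178)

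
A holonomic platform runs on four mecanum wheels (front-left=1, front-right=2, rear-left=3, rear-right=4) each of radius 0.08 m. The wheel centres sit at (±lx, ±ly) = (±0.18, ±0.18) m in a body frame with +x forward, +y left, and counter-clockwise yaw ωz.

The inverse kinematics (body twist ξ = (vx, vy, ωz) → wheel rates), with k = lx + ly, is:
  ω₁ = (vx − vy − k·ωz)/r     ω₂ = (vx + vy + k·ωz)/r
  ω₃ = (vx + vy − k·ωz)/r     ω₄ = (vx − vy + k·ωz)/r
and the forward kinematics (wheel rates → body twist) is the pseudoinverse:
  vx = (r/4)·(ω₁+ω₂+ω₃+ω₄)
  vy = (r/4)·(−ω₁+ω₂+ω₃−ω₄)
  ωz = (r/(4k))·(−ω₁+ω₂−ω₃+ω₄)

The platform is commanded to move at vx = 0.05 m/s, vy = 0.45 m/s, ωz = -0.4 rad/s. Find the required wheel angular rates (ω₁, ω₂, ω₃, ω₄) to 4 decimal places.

(-3.2000, 4.4500, 8.0500, -6.8000)

k = lx + ly = 0.18 + 0.18 = 0.3600;  k·ωz = 0.3600·-0.4 = -0.1440
ω₁ (FL) = (vx − vy − k·ωz)/r = -0.2560/0.08 = -3.2000
ω₂ (FR) = (vx + vy + k·ωz)/r = 0.3560/0.08 = 4.4500
ω₃ (RL) = (vx + vy − k·ωz)/r = 0.6440/0.08 = 8.0500
ω₄ (RR) = (vx − vy + k·ωz)/r = -0.5440/0.08 = -6.8000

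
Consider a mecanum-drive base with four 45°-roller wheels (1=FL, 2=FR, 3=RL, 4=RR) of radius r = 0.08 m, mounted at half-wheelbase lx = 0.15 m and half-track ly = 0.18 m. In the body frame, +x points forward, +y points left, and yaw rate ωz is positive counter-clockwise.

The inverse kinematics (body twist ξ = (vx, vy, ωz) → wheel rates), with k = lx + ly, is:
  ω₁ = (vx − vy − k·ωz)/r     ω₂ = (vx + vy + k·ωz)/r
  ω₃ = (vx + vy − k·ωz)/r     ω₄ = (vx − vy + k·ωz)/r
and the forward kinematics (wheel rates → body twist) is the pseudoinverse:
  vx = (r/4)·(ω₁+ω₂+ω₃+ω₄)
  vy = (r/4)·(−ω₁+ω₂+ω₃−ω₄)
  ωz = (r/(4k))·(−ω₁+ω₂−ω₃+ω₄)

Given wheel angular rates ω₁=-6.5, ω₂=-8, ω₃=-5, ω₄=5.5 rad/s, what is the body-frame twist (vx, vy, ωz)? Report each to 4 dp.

k = lx + ly = 0.15 + 0.18 = 0.3300
ω₁+ω₂+ω₃+ω₄ = -14.0000  →  vx = (0.08/4)·-14.0000 = -0.2800
−ω₁+ω₂+ω₃−ω₄ = -12.0000  →  vy = (0.08/4)·-12.0000 = -0.2400
−ω₁+ω₂−ω₃+ω₄ = 9.0000  →  ωz = (0.08/1.3200)·9.0000 = 0.5455

(-0.2800, -0.2400, 0.5455)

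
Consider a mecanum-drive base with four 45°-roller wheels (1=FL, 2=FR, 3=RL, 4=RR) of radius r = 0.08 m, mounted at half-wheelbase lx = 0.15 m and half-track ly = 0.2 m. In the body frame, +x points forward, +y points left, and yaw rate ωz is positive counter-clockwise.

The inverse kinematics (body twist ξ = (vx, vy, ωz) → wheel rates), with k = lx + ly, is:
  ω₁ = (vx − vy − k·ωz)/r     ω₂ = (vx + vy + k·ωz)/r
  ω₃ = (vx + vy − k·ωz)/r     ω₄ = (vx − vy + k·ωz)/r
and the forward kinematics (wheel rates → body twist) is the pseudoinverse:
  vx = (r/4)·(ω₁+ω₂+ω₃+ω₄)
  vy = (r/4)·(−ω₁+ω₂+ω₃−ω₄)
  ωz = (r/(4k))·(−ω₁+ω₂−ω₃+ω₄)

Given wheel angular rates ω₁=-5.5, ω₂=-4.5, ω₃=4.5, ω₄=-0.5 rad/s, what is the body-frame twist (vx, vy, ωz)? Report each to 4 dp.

(-0.1200, 0.1200, -0.2286)

k = lx + ly = 0.15 + 0.2 = 0.3500
ω₁+ω₂+ω₃+ω₄ = -6.0000  →  vx = (0.08/4)·-6.0000 = -0.1200
−ω₁+ω₂+ω₃−ω₄ = 6.0000  →  vy = (0.08/4)·6.0000 = 0.1200
−ω₁+ω₂−ω₃+ω₄ = -4.0000  →  ωz = (0.08/1.4000)·-4.0000 = -0.2286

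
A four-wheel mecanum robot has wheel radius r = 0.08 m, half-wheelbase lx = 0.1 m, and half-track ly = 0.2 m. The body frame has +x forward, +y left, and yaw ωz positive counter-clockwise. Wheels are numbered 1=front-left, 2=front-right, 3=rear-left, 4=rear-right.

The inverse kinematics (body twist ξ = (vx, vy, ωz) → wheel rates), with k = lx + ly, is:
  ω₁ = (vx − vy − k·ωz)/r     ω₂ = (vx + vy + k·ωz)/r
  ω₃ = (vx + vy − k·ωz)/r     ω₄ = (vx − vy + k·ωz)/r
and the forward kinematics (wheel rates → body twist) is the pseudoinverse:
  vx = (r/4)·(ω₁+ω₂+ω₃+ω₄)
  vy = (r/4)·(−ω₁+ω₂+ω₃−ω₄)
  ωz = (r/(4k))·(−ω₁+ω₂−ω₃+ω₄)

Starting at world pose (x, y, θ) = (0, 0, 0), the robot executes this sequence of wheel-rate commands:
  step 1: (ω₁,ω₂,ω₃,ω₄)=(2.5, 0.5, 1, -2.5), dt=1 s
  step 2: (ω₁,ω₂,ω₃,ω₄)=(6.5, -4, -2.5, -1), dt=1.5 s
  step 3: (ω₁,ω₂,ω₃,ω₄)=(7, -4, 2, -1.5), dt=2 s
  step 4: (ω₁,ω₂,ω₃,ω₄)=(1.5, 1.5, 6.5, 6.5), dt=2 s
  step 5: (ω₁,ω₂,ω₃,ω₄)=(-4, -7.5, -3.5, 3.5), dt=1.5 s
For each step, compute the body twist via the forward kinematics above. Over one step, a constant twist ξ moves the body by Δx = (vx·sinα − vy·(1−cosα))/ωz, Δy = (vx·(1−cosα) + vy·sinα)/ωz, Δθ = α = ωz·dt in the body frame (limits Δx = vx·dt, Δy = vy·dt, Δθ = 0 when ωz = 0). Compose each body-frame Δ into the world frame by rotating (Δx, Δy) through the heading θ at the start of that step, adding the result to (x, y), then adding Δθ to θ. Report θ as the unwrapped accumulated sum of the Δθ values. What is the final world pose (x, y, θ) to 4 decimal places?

(-0.8479, 0.2585, -2.8500)

step 1: ξ=(vx,vy,ωz)=(0.0300, 0.0300, -0.3667), dt=1.0 → body Δ=(0.0348, 0.0239, -0.3667) → world pose (0.0348, 0.0239, -0.3667)
step 2: ξ=(vx,vy,ωz)=(-0.0200, -0.2400, -0.6000), dt=1.5 → body Δ=(-0.1775, -0.3007, -0.9000) → world pose (-0.2387, -0.1932, -1.2667)
step 3: ξ=(vx,vy,ωz)=(0.0700, -0.1500, -0.9667), dt=2.0 → body Δ=(-0.1425, -0.2432, -1.9333) → world pose (-0.5134, -0.1301, -3.2000)
step 4: ξ=(vx,vy,ωz)=(0.3200, 0.0000, 0.0000), dt=2.0 → body Δ=(0.6400, 0.0000, 0.0000) → world pose (-1.1523, -0.0927, -3.2000)
step 5: ξ=(vx,vy,ωz)=(-0.2300, -0.2100, 0.2333), dt=1.5 → body Δ=(-0.2834, -0.3684, 0.3500) → world pose (-0.8479, 0.2585, -2.8500)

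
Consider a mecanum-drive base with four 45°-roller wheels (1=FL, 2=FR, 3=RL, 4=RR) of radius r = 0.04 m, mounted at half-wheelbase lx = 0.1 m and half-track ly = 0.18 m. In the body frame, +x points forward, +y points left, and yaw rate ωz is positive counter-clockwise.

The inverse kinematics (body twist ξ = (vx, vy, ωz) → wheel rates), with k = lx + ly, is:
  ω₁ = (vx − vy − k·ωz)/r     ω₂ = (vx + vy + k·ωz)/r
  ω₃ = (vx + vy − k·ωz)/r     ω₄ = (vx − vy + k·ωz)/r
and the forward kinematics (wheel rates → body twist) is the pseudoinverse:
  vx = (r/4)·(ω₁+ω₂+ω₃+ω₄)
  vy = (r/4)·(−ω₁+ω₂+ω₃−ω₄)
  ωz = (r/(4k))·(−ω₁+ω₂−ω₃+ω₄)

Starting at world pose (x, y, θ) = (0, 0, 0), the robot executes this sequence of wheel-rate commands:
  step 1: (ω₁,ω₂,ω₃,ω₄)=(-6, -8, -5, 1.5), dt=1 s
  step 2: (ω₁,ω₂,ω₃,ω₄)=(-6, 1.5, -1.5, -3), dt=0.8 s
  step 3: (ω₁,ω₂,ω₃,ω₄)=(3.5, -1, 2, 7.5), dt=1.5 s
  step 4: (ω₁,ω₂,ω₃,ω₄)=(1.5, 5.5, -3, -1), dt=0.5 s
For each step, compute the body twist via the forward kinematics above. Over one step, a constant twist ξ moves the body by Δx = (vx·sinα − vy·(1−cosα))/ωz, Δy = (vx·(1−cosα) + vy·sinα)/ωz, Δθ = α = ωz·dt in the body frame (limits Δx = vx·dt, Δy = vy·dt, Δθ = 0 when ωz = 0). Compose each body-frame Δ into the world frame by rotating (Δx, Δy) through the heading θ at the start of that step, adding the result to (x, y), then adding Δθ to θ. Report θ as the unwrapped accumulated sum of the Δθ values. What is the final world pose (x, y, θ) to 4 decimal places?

(-0.0242, -0.1083, 0.4929)

step 1: ξ=(vx,vy,ωz)=(-0.1750, -0.0850, 0.1607), dt=1.0 → body Δ=(-0.1674, -0.0987, 0.1607) → world pose (-0.1674, -0.0987, 0.1607)
step 2: ξ=(vx,vy,ωz)=(-0.0900, 0.0900, 0.2143), dt=0.8 → body Δ=(-0.0778, 0.0655, 0.1714) → world pose (-0.2547, -0.0465, 0.3321)
step 3: ξ=(vx,vy,ωz)=(0.1200, -0.1000, 0.0357), dt=1.5 → body Δ=(0.1839, -0.1451, 0.0536) → world pose (-0.0335, -0.1237, 0.3857)
step 4: ξ=(vx,vy,ωz)=(0.0300, 0.0200, 0.2143), dt=0.5 → body Δ=(0.0144, 0.0108, 0.1071) → world pose (-0.0242, -0.1083, 0.4929)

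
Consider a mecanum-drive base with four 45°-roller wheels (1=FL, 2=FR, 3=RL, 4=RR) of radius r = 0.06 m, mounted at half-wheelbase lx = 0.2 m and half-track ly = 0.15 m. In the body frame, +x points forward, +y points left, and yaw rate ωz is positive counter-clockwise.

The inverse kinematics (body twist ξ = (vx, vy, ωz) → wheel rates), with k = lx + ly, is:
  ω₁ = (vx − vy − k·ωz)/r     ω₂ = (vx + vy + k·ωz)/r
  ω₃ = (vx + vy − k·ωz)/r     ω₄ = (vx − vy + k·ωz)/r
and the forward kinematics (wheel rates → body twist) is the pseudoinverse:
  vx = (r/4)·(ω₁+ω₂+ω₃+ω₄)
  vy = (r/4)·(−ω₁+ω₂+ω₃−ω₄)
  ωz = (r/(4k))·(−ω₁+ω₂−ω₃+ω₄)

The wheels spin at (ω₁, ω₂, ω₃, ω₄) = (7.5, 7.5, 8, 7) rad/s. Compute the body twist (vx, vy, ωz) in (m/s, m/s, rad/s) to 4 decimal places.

(0.4500, 0.0150, -0.0429)

k = lx + ly = 0.2 + 0.15 = 0.3500
ω₁+ω₂+ω₃+ω₄ = 30.0000  →  vx = (0.06/4)·30.0000 = 0.4500
−ω₁+ω₂+ω₃−ω₄ = 1.0000  →  vy = (0.06/4)·1.0000 = 0.0150
−ω₁+ω₂−ω₃+ω₄ = -1.0000  →  ωz = (0.06/1.4000)·-1.0000 = -0.0429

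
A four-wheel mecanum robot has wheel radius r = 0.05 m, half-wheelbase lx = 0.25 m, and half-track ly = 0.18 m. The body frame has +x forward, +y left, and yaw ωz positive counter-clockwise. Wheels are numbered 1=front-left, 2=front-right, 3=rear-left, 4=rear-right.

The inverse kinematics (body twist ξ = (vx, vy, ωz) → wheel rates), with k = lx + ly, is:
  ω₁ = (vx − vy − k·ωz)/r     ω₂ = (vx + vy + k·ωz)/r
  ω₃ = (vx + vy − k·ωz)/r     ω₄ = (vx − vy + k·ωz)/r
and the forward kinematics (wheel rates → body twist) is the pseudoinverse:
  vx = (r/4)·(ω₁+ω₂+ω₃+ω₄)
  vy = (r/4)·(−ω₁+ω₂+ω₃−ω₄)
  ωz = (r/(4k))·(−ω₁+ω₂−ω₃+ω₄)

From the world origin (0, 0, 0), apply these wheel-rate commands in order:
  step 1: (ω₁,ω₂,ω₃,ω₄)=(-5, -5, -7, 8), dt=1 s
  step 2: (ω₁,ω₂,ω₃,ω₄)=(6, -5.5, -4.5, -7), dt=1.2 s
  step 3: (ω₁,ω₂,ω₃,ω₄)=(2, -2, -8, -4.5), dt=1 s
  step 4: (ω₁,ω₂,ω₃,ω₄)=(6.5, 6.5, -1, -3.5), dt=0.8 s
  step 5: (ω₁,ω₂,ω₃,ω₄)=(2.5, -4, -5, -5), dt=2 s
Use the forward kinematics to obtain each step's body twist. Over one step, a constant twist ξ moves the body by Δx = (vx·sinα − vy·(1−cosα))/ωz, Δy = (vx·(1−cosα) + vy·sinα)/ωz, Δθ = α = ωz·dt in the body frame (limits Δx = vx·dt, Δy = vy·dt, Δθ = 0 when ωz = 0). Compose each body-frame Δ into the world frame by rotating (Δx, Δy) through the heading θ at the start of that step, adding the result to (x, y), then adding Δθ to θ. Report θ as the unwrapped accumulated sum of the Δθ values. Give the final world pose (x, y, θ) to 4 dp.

(-0.5999, -0.5010, -0.5029)

step 1: ξ=(vx,vy,ωz)=(-0.1125, -0.1875, 0.4360), dt=1.0 → body Δ=(-0.0687, -0.2058, 0.4360) → world pose (-0.0687, -0.2058, 0.4360)
step 2: ξ=(vx,vy,ωz)=(-0.1375, -0.1125, -0.4070), dt=1.2 → body Δ=(-0.1908, -0.0902, -0.4884) → world pose (-0.2036, -0.3681, -0.0523)
step 3: ξ=(vx,vy,ωz)=(-0.1562, -0.0938, -0.0145), dt=1.0 → body Δ=(-0.1569, -0.0926, -0.0145) → world pose (-0.3652, -0.4524, -0.0669)
step 4: ξ=(vx,vy,ωz)=(0.1062, 0.0312, -0.0727), dt=0.8 → body Δ=(0.0857, 0.0225, -0.0581) → world pose (-0.2782, -0.4357, -0.1250)
step 5: ξ=(vx,vy,ωz)=(-0.1437, -0.0813, -0.1890), dt=2.0 → body Δ=(-0.3110, -0.1050, -0.3779) → world pose (-0.5999, -0.5010, -0.5029)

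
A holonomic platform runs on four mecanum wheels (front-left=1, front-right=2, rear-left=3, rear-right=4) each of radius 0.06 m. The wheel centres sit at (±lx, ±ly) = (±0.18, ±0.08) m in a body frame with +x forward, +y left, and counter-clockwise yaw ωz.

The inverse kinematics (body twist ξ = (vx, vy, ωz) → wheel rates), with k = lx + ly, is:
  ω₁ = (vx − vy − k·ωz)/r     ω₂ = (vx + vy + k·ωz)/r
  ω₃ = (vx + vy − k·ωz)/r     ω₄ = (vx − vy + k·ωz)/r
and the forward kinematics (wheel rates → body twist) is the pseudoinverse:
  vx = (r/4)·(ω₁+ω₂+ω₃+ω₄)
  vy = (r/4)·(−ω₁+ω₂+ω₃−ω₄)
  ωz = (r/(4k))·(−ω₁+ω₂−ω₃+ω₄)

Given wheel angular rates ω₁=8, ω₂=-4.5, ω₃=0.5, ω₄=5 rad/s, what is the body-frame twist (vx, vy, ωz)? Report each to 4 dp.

k = lx + ly = 0.18 + 0.08 = 0.2600
ω₁+ω₂+ω₃+ω₄ = 9.0000  →  vx = (0.06/4)·9.0000 = 0.1350
−ω₁+ω₂+ω₃−ω₄ = -17.0000  →  vy = (0.06/4)·-17.0000 = -0.2550
−ω₁+ω₂−ω₃+ω₄ = -8.0000  →  ωz = (0.06/1.0400)·-8.0000 = -0.4615

(0.1350, -0.2550, -0.4615)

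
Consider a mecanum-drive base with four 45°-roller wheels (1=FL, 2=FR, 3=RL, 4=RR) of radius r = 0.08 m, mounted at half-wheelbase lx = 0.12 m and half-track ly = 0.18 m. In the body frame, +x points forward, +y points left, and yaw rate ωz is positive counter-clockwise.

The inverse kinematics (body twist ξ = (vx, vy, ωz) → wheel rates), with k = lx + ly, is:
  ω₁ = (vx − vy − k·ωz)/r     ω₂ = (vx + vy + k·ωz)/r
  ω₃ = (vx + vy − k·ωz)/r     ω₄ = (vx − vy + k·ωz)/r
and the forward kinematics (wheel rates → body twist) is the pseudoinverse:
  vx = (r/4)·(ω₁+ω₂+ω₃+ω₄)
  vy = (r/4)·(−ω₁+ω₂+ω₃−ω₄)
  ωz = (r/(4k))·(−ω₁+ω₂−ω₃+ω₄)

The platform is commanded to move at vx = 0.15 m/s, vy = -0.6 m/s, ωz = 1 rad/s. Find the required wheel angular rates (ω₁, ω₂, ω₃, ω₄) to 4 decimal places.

(5.6250, -1.8750, -9.3750, 13.1250)

k = lx + ly = 0.12 + 0.18 = 0.3000;  k·ωz = 0.3000·1 = 0.3000
ω₁ (FL) = (vx − vy − k·ωz)/r = 0.4500/0.08 = 5.6250
ω₂ (FR) = (vx + vy + k·ωz)/r = -0.1500/0.08 = -1.8750
ω₃ (RL) = (vx + vy − k·ωz)/r = -0.7500/0.08 = -9.3750
ω₄ (RR) = (vx − vy + k·ωz)/r = 1.0500/0.08 = 13.1250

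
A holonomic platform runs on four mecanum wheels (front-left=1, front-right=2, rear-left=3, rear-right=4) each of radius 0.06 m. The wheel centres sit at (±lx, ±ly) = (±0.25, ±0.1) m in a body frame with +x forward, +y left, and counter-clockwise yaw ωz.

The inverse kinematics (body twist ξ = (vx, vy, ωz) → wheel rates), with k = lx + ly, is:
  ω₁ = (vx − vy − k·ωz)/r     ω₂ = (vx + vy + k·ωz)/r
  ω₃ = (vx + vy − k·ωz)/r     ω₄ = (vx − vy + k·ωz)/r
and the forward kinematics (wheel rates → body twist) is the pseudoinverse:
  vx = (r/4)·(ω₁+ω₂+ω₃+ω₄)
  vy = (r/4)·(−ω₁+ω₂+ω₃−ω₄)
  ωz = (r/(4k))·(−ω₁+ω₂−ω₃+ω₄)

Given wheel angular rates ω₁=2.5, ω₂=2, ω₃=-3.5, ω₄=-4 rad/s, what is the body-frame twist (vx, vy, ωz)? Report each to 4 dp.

k = lx + ly = 0.25 + 0.1 = 0.3500
ω₁+ω₂+ω₃+ω₄ = -3.0000  →  vx = (0.06/4)·-3.0000 = -0.0450
−ω₁+ω₂+ω₃−ω₄ = 0.0000  →  vy = (0.06/4)·0.0000 = 0.0000
−ω₁+ω₂−ω₃+ω₄ = -1.0000  →  ωz = (0.06/1.4000)·-1.0000 = -0.0429

(-0.0450, 0.0000, -0.0429)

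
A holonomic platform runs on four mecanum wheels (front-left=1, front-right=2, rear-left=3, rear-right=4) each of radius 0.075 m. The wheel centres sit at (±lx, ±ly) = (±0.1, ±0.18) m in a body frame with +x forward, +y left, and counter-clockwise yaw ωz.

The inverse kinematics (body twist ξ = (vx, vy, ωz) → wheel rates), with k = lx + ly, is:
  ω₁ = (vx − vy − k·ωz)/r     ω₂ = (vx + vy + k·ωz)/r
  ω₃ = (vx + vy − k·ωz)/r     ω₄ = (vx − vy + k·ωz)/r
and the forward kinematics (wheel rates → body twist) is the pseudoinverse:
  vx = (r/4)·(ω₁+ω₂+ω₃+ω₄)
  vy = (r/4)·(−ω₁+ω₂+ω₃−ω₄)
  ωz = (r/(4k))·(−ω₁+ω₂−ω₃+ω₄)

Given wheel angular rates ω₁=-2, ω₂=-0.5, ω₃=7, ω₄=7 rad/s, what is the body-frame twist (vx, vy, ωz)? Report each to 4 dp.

k = lx + ly = 0.1 + 0.18 = 0.2800
ω₁+ω₂+ω₃+ω₄ = 11.5000  →  vx = (0.075/4)·11.5000 = 0.2156
−ω₁+ω₂+ω₃−ω₄ = 1.5000  →  vy = (0.075/4)·1.5000 = 0.0281
−ω₁+ω₂−ω₃+ω₄ = 1.5000  →  ωz = (0.075/1.1200)·1.5000 = 0.1004

(0.2156, 0.0281, 0.1004)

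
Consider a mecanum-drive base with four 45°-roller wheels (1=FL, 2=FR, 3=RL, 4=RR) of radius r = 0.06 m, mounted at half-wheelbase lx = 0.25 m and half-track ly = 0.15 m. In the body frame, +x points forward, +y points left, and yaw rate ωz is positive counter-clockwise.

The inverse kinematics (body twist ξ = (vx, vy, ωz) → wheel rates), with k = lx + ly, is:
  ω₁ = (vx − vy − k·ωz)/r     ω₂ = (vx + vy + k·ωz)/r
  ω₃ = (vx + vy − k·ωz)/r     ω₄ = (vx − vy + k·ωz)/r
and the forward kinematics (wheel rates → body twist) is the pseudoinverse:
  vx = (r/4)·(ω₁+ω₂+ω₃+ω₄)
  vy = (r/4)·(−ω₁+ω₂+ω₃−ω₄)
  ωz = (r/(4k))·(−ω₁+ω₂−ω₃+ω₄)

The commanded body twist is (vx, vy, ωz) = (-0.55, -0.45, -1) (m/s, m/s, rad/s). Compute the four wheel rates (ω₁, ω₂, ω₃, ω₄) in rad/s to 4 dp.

k = lx + ly = 0.25 + 0.15 = 0.4000;  k·ωz = 0.4000·-1 = -0.4000
ω₁ (FL) = (vx − vy − k·ωz)/r = 0.3000/0.06 = 5.0000
ω₂ (FR) = (vx + vy + k·ωz)/r = -1.4000/0.06 = -23.3333
ω₃ (RL) = (vx + vy − k·ωz)/r = -0.6000/0.06 = -10.0000
ω₄ (RR) = (vx − vy + k·ωz)/r = -0.5000/0.06 = -8.3333

(5.0000, -23.3333, -10.0000, -8.3333)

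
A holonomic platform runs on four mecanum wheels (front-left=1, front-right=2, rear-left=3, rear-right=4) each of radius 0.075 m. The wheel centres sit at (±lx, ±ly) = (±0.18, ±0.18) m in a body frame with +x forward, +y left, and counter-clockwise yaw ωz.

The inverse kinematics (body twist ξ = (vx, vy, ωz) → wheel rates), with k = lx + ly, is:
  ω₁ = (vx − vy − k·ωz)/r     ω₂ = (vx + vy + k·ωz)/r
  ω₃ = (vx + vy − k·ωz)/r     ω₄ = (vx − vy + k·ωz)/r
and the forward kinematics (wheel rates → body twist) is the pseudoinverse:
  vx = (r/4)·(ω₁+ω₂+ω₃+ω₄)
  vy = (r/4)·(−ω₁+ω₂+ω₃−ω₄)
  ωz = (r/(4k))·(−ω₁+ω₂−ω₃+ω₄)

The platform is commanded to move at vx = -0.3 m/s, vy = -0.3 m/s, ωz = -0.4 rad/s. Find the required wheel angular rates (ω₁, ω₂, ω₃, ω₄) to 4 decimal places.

(1.9200, -9.9200, -6.0800, -1.9200)

k = lx + ly = 0.18 + 0.18 = 0.3600;  k·ωz = 0.3600·-0.4 = -0.1440
ω₁ (FL) = (vx − vy − k·ωz)/r = 0.1440/0.075 = 1.9200
ω₂ (FR) = (vx + vy + k·ωz)/r = -0.7440/0.075 = -9.9200
ω₃ (RL) = (vx + vy − k·ωz)/r = -0.4560/0.075 = -6.0800
ω₄ (RR) = (vx − vy + k·ωz)/r = -0.1440/0.075 = -1.9200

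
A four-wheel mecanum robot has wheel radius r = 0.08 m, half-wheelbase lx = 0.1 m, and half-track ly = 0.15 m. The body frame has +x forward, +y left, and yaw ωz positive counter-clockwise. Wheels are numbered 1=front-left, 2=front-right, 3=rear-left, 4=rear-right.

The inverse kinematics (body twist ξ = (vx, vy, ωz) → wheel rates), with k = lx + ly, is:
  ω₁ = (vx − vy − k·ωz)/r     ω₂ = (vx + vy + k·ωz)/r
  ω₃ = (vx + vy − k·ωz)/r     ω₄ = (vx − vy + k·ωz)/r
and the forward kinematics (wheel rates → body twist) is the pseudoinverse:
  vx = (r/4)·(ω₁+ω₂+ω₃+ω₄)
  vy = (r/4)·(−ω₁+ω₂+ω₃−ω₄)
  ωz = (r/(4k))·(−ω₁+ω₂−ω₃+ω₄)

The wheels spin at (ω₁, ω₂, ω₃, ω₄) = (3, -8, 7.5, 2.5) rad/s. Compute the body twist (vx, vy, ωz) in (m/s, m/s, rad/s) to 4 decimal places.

(0.1000, -0.1200, -1.2800)

k = lx + ly = 0.1 + 0.15 = 0.2500
ω₁+ω₂+ω₃+ω₄ = 5.0000  →  vx = (0.08/4)·5.0000 = 0.1000
−ω₁+ω₂+ω₃−ω₄ = -6.0000  →  vy = (0.08/4)·-6.0000 = -0.1200
−ω₁+ω₂−ω₃+ω₄ = -16.0000  →  ωz = (0.08/1.0000)·-16.0000 = -1.2800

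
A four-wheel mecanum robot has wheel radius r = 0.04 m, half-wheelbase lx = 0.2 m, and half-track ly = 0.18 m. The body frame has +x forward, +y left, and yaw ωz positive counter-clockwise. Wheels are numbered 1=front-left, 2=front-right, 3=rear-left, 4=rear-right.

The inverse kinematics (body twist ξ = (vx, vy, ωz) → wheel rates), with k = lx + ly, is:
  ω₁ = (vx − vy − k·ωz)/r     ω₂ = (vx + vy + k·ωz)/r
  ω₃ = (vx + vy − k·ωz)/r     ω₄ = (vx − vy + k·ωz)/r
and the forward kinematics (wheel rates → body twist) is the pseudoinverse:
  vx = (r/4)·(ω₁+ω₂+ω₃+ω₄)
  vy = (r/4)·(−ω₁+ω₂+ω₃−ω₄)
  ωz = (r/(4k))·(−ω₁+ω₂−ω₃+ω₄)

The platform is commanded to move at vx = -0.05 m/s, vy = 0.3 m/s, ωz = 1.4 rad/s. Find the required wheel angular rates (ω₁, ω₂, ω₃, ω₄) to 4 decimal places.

(-22.0500, 19.5500, -7.0500, 4.5500)

k = lx + ly = 0.2 + 0.18 = 0.3800;  k·ωz = 0.3800·1.4 = 0.5320
ω₁ (FL) = (vx − vy − k·ωz)/r = -0.8820/0.04 = -22.0500
ω₂ (FR) = (vx + vy + k·ωz)/r = 0.7820/0.04 = 19.5500
ω₃ (RL) = (vx + vy − k·ωz)/r = -0.2820/0.04 = -7.0500
ω₄ (RR) = (vx − vy + k·ωz)/r = 0.1820/0.04 = 4.5500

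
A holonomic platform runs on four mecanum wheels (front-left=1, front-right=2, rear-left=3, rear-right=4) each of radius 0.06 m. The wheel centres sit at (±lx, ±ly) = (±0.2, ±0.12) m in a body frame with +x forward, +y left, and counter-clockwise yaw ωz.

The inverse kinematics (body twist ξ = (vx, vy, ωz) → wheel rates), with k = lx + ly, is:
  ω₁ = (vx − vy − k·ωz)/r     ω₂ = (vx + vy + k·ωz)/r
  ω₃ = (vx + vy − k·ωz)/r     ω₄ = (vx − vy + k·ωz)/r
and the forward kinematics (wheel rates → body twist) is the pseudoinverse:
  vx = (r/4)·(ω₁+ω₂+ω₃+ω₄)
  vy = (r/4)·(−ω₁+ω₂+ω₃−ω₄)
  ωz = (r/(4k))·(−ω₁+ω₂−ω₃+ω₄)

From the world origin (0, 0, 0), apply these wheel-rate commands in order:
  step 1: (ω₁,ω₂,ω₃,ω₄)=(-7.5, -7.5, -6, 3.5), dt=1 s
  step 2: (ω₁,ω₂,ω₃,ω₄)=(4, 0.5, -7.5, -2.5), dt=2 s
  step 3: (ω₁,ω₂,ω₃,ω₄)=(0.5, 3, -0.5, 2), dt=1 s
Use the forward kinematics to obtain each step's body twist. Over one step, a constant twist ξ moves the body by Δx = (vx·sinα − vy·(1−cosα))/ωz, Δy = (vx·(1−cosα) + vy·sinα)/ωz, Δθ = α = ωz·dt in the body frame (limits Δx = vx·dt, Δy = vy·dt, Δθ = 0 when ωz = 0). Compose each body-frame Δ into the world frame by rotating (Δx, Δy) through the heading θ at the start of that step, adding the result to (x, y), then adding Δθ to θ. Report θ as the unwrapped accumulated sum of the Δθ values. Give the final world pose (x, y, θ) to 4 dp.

(-0.1834, -0.4499, 0.8203)

step 1: ξ=(vx,vy,ωz)=(-0.2625, -0.1425, 0.4453), dt=1.0 → body Δ=(-0.2227, -0.1953, 0.4453) → world pose (-0.2227, -0.1953, 0.4453)
step 2: ξ=(vx,vy,ωz)=(-0.0825, -0.1275, 0.0703), dt=2.0 → body Δ=(-0.1466, -0.2657, 0.1406) → world pose (-0.2405, -0.4983, 0.5859)
step 3: ξ=(vx,vy,ωz)=(0.0750, 0.0000, 0.2344), dt=1.0 → body Δ=(0.0743, 0.0087, 0.2344) → world pose (-0.1834, -0.4499, 0.8203)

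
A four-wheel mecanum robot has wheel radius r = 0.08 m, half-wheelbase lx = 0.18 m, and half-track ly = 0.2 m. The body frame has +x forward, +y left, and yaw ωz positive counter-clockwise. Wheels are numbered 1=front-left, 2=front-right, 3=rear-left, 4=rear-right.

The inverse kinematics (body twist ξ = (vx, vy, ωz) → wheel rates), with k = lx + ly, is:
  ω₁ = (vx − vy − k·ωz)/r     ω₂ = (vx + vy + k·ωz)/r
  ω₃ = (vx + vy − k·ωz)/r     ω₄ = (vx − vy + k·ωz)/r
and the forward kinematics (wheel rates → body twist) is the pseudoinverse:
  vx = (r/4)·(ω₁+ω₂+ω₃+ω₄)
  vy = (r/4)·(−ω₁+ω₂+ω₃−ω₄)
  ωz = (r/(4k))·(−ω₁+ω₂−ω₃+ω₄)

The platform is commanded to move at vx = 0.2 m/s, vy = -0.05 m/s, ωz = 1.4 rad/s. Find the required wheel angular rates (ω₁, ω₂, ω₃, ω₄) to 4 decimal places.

k = lx + ly = 0.18 + 0.2 = 0.3800;  k·ωz = 0.3800·1.4 = 0.5320
ω₁ (FL) = (vx − vy − k·ωz)/r = -0.2820/0.08 = -3.5250
ω₂ (FR) = (vx + vy + k·ωz)/r = 0.6820/0.08 = 8.5250
ω₃ (RL) = (vx + vy − k·ωz)/r = -0.3820/0.08 = -4.7750
ω₄ (RR) = (vx − vy + k·ωz)/r = 0.7820/0.08 = 9.7750

(-3.5250, 8.5250, -4.7750, 9.7750)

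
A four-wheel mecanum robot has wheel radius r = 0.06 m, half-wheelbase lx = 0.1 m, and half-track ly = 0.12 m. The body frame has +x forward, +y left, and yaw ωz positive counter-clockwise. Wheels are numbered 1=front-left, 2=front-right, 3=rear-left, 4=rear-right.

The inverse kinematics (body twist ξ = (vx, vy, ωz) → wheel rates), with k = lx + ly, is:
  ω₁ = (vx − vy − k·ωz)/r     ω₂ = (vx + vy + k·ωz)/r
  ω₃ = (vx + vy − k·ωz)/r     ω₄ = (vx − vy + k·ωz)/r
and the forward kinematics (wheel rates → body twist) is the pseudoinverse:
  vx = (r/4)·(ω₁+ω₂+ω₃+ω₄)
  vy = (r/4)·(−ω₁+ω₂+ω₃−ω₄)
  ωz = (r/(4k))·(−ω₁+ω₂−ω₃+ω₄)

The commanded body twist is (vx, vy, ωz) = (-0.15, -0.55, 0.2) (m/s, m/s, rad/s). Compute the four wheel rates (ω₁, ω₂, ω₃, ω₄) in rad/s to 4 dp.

k = lx + ly = 0.1 + 0.12 = 0.2200;  k·ωz = 0.2200·0.2 = 0.0440
ω₁ (FL) = (vx − vy − k·ωz)/r = 0.3560/0.06 = 5.9333
ω₂ (FR) = (vx + vy + k·ωz)/r = -0.6560/0.06 = -10.9333
ω₃ (RL) = (vx + vy − k·ωz)/r = -0.7440/0.06 = -12.4000
ω₄ (RR) = (vx − vy + k·ωz)/r = 0.4440/0.06 = 7.4000

(5.9333, -10.9333, -12.4000, 7.4000)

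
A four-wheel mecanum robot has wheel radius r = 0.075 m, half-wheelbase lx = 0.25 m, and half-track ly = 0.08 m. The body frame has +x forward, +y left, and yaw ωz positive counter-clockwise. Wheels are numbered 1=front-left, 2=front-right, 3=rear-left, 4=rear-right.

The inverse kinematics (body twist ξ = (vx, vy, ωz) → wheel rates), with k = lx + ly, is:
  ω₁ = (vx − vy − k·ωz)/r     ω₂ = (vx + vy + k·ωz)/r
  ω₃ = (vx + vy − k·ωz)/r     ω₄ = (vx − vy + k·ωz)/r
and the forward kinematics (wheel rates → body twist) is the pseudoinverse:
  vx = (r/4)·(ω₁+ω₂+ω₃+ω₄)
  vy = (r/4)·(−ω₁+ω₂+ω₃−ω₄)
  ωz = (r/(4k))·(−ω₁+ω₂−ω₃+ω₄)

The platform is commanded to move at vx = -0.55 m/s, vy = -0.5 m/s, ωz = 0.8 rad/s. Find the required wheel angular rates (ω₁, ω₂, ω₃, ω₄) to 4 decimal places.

(-4.1867, -10.4800, -17.5200, 2.8533)

k = lx + ly = 0.25 + 0.08 = 0.3300;  k·ωz = 0.3300·0.8 = 0.2640
ω₁ (FL) = (vx − vy − k·ωz)/r = -0.3140/0.075 = -4.1867
ω₂ (FR) = (vx + vy + k·ωz)/r = -0.7860/0.075 = -10.4800
ω₃ (RL) = (vx + vy − k·ωz)/r = -1.3140/0.075 = -17.5200
ω₄ (RR) = (vx − vy + k·ωz)/r = 0.2140/0.075 = 2.8533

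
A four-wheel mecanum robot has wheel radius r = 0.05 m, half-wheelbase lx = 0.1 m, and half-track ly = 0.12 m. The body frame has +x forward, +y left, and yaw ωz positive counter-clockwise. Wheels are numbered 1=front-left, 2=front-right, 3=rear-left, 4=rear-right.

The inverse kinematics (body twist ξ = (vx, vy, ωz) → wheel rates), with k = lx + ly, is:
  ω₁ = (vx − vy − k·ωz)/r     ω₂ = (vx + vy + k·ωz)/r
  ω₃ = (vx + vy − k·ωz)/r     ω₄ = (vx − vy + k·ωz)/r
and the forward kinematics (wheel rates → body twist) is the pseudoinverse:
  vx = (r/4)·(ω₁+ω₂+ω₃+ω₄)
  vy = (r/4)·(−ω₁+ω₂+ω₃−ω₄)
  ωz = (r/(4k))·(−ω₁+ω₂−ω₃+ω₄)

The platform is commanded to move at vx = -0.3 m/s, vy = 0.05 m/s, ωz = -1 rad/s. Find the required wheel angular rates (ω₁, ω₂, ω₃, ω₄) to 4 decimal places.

(-2.6000, -9.4000, -0.6000, -11.4000)

k = lx + ly = 0.1 + 0.12 = 0.2200;  k·ωz = 0.2200·-1 = -0.2200
ω₁ (FL) = (vx − vy − k·ωz)/r = -0.1300/0.05 = -2.6000
ω₂ (FR) = (vx + vy + k·ωz)/r = -0.4700/0.05 = -9.4000
ω₃ (RL) = (vx + vy − k·ωz)/r = -0.0300/0.05 = -0.6000
ω₄ (RR) = (vx − vy + k·ωz)/r = -0.5700/0.05 = -11.4000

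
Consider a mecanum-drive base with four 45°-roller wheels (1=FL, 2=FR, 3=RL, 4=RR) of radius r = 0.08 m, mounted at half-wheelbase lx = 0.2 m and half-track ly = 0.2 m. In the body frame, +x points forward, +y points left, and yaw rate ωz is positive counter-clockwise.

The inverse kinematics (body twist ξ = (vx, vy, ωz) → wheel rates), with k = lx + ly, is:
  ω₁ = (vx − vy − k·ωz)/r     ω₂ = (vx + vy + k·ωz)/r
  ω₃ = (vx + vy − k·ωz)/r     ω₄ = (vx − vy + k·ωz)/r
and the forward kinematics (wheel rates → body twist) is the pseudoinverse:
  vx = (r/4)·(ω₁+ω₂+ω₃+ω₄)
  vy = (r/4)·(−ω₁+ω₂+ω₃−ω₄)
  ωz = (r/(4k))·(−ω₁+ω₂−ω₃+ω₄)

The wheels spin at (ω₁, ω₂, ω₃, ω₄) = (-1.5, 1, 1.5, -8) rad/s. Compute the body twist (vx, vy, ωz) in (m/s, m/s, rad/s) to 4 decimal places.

(-0.1400, 0.2400, -0.3500)

k = lx + ly = 0.2 + 0.2 = 0.4000
ω₁+ω₂+ω₃+ω₄ = -7.0000  →  vx = (0.08/4)·-7.0000 = -0.1400
−ω₁+ω₂+ω₃−ω₄ = 12.0000  →  vy = (0.08/4)·12.0000 = 0.2400
−ω₁+ω₂−ω₃+ω₄ = -7.0000  →  ωz = (0.08/1.6000)·-7.0000 = -0.3500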